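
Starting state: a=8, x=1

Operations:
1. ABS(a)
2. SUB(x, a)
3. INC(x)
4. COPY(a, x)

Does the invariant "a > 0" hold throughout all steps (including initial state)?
No, violated after step 4

The invariant is violated after step 4.

State at each step:
Initial: a=8, x=1
After step 1: a=8, x=1
After step 2: a=8, x=-7
After step 3: a=8, x=-6
After step 4: a=-6, x=-6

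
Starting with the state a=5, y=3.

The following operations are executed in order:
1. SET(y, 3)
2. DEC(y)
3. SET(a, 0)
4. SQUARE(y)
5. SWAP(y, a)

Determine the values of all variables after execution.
{a: 4, y: 0}

Step-by-step execution:
Initial: a=5, y=3
After step 1 (SET(y, 3)): a=5, y=3
After step 2 (DEC(y)): a=5, y=2
After step 3 (SET(a, 0)): a=0, y=2
After step 4 (SQUARE(y)): a=0, y=4
After step 5 (SWAP(y, a)): a=4, y=0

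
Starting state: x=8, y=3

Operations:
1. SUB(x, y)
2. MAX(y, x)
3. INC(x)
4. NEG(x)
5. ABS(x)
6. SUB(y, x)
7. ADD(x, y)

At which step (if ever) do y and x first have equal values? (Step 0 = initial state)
Step 2

y and x first become equal after step 2.

Comparing values at each step:
Initial: y=3, x=8
After step 1: y=3, x=5
After step 2: y=5, x=5 ← equal!
After step 3: y=5, x=6
After step 4: y=5, x=-6
After step 5: y=5, x=6
After step 6: y=-1, x=6
After step 7: y=-1, x=5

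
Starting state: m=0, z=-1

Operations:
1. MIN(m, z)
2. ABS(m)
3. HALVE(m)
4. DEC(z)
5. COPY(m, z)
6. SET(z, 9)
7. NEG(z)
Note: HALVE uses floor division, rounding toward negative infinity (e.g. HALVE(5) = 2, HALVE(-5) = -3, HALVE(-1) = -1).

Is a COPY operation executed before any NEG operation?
Yes

First COPY: step 5
First NEG: step 7
Since 5 < 7, COPY comes first.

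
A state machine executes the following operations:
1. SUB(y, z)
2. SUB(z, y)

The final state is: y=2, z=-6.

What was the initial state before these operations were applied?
y=-2, z=-4

Working backwards:
Final state: y=2, z=-6
Before step 2 (SUB(z, y)): y=2, z=-4
Before step 1 (SUB(y, z)): y=-2, z=-4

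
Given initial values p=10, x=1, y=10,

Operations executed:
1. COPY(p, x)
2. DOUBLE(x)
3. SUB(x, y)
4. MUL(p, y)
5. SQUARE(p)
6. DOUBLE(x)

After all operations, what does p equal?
p = 100

Tracing execution:
Step 1: COPY(p, x) → p = 1
Step 2: DOUBLE(x) → p = 1
Step 3: SUB(x, y) → p = 1
Step 4: MUL(p, y) → p = 10
Step 5: SQUARE(p) → p = 100
Step 6: DOUBLE(x) → p = 100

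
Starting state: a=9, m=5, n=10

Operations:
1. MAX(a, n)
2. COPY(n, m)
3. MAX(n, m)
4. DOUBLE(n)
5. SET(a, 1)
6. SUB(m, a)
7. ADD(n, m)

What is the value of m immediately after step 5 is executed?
m = 5

Tracing m through execution:
Initial: m = 5
After step 1 (MAX(a, n)): m = 5
After step 2 (COPY(n, m)): m = 5
After step 3 (MAX(n, m)): m = 5
After step 4 (DOUBLE(n)): m = 5
After step 5 (SET(a, 1)): m = 5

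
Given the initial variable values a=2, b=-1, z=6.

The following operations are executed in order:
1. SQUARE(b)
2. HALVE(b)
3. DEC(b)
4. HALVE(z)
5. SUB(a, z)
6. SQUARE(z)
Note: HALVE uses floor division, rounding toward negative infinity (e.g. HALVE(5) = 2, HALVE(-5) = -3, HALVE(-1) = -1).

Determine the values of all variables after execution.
{a: -1, b: -1, z: 9}

Step-by-step execution:
Initial: a=2, b=-1, z=6
After step 1 (SQUARE(b)): a=2, b=1, z=6
After step 2 (HALVE(b)): a=2, b=0, z=6
After step 3 (DEC(b)): a=2, b=-1, z=6
After step 4 (HALVE(z)): a=2, b=-1, z=3
After step 5 (SUB(a, z)): a=-1, b=-1, z=3
After step 6 (SQUARE(z)): a=-1, b=-1, z=9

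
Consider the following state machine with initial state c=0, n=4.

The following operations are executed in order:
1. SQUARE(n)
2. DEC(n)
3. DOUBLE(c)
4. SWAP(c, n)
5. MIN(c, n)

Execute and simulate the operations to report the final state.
{c: 0, n: 0}

Step-by-step execution:
Initial: c=0, n=4
After step 1 (SQUARE(n)): c=0, n=16
After step 2 (DEC(n)): c=0, n=15
After step 3 (DOUBLE(c)): c=0, n=15
After step 4 (SWAP(c, n)): c=15, n=0
After step 5 (MIN(c, n)): c=0, n=0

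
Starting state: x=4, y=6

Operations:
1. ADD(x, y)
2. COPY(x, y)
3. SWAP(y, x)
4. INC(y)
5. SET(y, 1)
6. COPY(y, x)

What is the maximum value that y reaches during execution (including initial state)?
7

Values of y at each step:
Initial: y = 6
After step 1: y = 6
After step 2: y = 6
After step 3: y = 6
After step 4: y = 7 ← maximum
After step 5: y = 1
After step 6: y = 6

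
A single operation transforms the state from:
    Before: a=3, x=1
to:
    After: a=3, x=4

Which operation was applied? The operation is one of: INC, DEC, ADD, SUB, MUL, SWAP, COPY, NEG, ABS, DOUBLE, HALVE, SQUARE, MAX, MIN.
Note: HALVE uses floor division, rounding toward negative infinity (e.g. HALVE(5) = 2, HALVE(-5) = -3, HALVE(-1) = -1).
ADD(x, a)

Analyzing the change:
Before: a=3, x=1
After: a=3, x=4
Variable x changed from 1 to 4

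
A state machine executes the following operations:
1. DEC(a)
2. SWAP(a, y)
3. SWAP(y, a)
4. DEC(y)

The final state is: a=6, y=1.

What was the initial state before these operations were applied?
a=7, y=2

Working backwards:
Final state: a=6, y=1
Before step 4 (DEC(y)): a=6, y=2
Before step 3 (SWAP(y, a)): a=2, y=6
Before step 2 (SWAP(a, y)): a=6, y=2
Before step 1 (DEC(a)): a=7, y=2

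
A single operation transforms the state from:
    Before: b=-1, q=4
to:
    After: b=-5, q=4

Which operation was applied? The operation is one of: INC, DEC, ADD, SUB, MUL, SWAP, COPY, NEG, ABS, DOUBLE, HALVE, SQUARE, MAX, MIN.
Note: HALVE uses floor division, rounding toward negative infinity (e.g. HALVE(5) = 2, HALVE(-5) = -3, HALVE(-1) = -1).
SUB(b, q)

Analyzing the change:
Before: b=-1, q=4
After: b=-5, q=4
Variable b changed from -1 to -5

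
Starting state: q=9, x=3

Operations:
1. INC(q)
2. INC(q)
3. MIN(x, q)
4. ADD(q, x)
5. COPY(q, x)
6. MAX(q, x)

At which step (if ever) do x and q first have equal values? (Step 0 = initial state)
Step 5

x and q first become equal after step 5.

Comparing values at each step:
Initial: x=3, q=9
After step 1: x=3, q=10
After step 2: x=3, q=11
After step 3: x=3, q=11
After step 4: x=3, q=14
After step 5: x=3, q=3 ← equal!
After step 6: x=3, q=3 ← equal!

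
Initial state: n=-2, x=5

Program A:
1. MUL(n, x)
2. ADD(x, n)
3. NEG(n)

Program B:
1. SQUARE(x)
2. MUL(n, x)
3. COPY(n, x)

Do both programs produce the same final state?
No

Program A final state: n=10, x=-5
Program B final state: n=25, x=25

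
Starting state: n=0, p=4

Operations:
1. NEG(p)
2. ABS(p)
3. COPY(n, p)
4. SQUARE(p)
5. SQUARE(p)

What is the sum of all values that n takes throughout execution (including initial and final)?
12

Values of n at each step:
Initial: n = 0
After step 1: n = 0
After step 2: n = 0
After step 3: n = 4
After step 4: n = 4
After step 5: n = 4
Sum = 0 + 0 + 0 + 4 + 4 + 4 = 12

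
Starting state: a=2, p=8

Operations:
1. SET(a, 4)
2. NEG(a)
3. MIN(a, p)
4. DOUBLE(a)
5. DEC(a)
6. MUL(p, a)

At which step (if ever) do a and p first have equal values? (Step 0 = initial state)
Never

a and p never become equal during execution.

Comparing values at each step:
Initial: a=2, p=8
After step 1: a=4, p=8
After step 2: a=-4, p=8
After step 3: a=-4, p=8
After step 4: a=-8, p=8
After step 5: a=-9, p=8
After step 6: a=-9, p=-72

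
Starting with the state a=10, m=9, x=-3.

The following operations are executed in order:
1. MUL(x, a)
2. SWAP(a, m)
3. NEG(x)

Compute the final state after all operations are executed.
{a: 9, m: 10, x: 30}

Step-by-step execution:
Initial: a=10, m=9, x=-3
After step 1 (MUL(x, a)): a=10, m=9, x=-30
After step 2 (SWAP(a, m)): a=9, m=10, x=-30
After step 3 (NEG(x)): a=9, m=10, x=30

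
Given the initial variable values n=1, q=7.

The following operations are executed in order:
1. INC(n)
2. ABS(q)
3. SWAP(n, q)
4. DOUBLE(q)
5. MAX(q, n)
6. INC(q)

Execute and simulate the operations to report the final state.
{n: 7, q: 8}

Step-by-step execution:
Initial: n=1, q=7
After step 1 (INC(n)): n=2, q=7
After step 2 (ABS(q)): n=2, q=7
After step 3 (SWAP(n, q)): n=7, q=2
After step 4 (DOUBLE(q)): n=7, q=4
After step 5 (MAX(q, n)): n=7, q=7
After step 6 (INC(q)): n=7, q=8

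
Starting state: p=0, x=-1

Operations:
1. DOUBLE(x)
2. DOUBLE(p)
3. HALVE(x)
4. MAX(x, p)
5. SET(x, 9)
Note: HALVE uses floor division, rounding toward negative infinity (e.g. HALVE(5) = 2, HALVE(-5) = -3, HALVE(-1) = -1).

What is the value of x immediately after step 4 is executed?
x = 0

Tracing x through execution:
Initial: x = -1
After step 1 (DOUBLE(x)): x = -2
After step 2 (DOUBLE(p)): x = -2
After step 3 (HALVE(x)): x = -1
After step 4 (MAX(x, p)): x = 0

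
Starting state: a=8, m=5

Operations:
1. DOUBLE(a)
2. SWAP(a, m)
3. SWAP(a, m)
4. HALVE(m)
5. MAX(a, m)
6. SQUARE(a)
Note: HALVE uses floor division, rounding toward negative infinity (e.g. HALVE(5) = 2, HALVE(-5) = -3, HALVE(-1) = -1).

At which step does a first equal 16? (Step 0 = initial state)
Step 1

Tracing a:
Initial: a = 8
After step 1: a = 16 ← first occurrence
After step 2: a = 5
After step 3: a = 16
After step 4: a = 16
After step 5: a = 16
After step 6: a = 256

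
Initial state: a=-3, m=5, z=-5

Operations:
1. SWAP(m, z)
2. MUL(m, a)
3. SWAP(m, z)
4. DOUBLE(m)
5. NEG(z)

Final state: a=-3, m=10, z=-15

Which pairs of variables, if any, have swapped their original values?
None

Comparing initial and final values:
z: -5 → -15
a: -3 → -3
m: 5 → 10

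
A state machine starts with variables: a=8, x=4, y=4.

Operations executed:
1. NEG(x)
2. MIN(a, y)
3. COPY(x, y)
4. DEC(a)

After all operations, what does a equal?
a = 3

Tracing execution:
Step 1: NEG(x) → a = 8
Step 2: MIN(a, y) → a = 4
Step 3: COPY(x, y) → a = 4
Step 4: DEC(a) → a = 3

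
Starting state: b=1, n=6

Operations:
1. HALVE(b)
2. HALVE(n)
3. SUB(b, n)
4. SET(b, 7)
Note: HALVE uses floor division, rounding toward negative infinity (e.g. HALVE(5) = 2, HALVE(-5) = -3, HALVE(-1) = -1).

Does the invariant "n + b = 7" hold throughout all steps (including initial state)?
No, violated after step 1

The invariant is violated after step 1.

State at each step:
Initial: b=1, n=6
After step 1: b=0, n=6
After step 2: b=0, n=3
After step 3: b=-3, n=3
After step 4: b=7, n=3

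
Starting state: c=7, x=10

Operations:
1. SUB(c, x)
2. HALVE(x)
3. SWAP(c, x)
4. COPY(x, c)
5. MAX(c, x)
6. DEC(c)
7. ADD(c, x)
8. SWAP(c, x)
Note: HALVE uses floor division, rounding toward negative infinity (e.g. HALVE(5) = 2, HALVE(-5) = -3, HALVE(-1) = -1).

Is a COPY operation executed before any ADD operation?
Yes

First COPY: step 4
First ADD: step 7
Since 4 < 7, COPY comes first.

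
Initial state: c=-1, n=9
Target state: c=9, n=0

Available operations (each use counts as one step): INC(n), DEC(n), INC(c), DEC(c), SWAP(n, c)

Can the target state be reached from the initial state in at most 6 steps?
Yes

Path (2 steps): INC(c) → SWAP(n, c)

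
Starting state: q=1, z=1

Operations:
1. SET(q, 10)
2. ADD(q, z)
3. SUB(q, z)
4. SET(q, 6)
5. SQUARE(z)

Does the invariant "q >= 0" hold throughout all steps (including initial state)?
Yes

The invariant holds at every step.

State at each step:
Initial: q=1, z=1
After step 1: q=10, z=1
After step 2: q=11, z=1
After step 3: q=10, z=1
After step 4: q=6, z=1
After step 5: q=6, z=1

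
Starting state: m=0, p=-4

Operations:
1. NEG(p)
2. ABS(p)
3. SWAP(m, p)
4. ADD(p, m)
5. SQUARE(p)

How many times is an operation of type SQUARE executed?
1

Counting SQUARE operations:
Step 5: SQUARE(p) ← SQUARE
Total: 1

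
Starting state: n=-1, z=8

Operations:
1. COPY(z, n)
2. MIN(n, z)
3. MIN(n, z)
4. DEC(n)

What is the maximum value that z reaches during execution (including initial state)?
8

Values of z at each step:
Initial: z = 8 ← maximum
After step 1: z = -1
After step 2: z = -1
After step 3: z = -1
After step 4: z = -1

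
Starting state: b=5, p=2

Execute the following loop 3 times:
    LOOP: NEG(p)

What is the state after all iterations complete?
b=5, p=-2

Iteration trace:
Start: b=5, p=2
After iteration 1: b=5, p=-2
After iteration 2: b=5, p=2
After iteration 3: b=5, p=-2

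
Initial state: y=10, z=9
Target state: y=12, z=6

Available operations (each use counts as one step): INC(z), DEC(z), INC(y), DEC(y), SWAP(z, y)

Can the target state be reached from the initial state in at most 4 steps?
No

The target state cannot be reached within 4 steps.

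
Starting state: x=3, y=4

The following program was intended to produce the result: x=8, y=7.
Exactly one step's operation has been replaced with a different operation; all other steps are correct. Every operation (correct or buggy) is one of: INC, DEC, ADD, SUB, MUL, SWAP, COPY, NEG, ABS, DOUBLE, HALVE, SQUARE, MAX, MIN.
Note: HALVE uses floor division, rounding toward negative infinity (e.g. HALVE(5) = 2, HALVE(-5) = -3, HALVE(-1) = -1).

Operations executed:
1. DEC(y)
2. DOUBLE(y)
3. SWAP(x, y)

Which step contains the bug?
Step 1

Trace with buggy code:
Initial: x=3, y=4
After step 1: x=3, y=3
After step 2: x=3, y=6
After step 3: x=6, y=3
Actual final x=6, y=3 ≠ expected x=8, y=7.
Step 1 is the only position where a single-operation replacement can produce the expected result.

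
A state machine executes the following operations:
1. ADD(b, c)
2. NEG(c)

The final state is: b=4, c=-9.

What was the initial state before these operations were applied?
b=-5, c=9

Working backwards:
Final state: b=4, c=-9
Before step 2 (NEG(c)): b=4, c=9
Before step 1 (ADD(b, c)): b=-5, c=9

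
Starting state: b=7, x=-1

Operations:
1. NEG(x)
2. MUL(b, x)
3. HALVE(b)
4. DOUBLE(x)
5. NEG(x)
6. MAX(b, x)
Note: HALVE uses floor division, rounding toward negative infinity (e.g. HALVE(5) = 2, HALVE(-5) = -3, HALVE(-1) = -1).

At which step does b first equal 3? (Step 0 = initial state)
Step 3

Tracing b:
Initial: b = 7
After step 1: b = 7
After step 2: b = 7
After step 3: b = 3 ← first occurrence
After step 4: b = 3
After step 5: b = 3
After step 6: b = 3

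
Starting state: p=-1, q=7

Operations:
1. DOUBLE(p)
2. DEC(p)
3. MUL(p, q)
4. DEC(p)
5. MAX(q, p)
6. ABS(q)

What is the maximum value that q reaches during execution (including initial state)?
7

Values of q at each step:
Initial: q = 7 ← maximum
After step 1: q = 7
After step 2: q = 7
After step 3: q = 7
After step 4: q = 7
After step 5: q = 7
After step 6: q = 7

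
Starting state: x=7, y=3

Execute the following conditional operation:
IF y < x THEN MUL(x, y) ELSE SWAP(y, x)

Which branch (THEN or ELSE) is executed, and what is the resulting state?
Branch: THEN, Final state: x=21, y=3

Evaluating condition: y < x
y = 3, x = 7
Condition is True, so THEN branch executes
After MUL(x, y): x=21, y=3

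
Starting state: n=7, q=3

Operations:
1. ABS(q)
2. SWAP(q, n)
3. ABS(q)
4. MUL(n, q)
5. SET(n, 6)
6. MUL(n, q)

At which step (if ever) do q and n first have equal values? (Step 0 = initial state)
Never

q and n never become equal during execution.

Comparing values at each step:
Initial: q=3, n=7
After step 1: q=3, n=7
After step 2: q=7, n=3
After step 3: q=7, n=3
After step 4: q=7, n=21
After step 5: q=7, n=6
After step 6: q=7, n=42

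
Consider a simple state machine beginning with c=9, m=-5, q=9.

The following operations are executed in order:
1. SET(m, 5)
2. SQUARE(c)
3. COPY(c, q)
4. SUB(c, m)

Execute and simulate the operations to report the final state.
{c: 4, m: 5, q: 9}

Step-by-step execution:
Initial: c=9, m=-5, q=9
After step 1 (SET(m, 5)): c=9, m=5, q=9
After step 2 (SQUARE(c)): c=81, m=5, q=9
After step 3 (COPY(c, q)): c=9, m=5, q=9
After step 4 (SUB(c, m)): c=4, m=5, q=9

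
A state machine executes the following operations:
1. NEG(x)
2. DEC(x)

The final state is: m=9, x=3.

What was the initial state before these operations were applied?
m=9, x=-4

Working backwards:
Final state: m=9, x=3
Before step 2 (DEC(x)): m=9, x=4
Before step 1 (NEG(x)): m=9, x=-4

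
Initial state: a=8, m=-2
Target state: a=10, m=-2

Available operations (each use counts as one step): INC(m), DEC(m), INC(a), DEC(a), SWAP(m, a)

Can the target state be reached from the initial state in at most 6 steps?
Yes

Path (2 steps): INC(a) → INC(a)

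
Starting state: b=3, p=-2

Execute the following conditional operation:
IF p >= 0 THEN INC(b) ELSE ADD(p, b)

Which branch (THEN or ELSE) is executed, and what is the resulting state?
Branch: ELSE, Final state: b=3, p=1

Evaluating condition: p >= 0
p = -2
Condition is False, so ELSE branch executes
After ADD(p, b): b=3, p=1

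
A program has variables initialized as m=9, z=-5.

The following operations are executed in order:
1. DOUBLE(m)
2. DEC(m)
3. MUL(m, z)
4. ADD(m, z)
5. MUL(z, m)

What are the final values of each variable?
{m: -90, z: 450}

Step-by-step execution:
Initial: m=9, z=-5
After step 1 (DOUBLE(m)): m=18, z=-5
After step 2 (DEC(m)): m=17, z=-5
After step 3 (MUL(m, z)): m=-85, z=-5
After step 4 (ADD(m, z)): m=-90, z=-5
After step 5 (MUL(z, m)): m=-90, z=450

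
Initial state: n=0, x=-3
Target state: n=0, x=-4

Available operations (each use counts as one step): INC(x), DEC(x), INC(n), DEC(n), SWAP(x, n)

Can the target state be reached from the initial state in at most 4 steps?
Yes

Path (1 step): DEC(x)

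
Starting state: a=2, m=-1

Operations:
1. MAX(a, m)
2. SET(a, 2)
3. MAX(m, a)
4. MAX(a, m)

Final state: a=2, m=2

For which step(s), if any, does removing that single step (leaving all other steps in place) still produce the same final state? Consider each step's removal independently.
Step(s) 1, 2, 4

Testing removal of each single step:
Without step 1: final = a=2, m=2 (same)
Without step 2: final = a=2, m=2 (same)
Without step 3: final = a=2, m=-1 (different)
Without step 4: final = a=2, m=2 (same)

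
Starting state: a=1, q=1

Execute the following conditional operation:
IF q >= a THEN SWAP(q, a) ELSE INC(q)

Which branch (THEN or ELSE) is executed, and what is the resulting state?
Branch: THEN, Final state: a=1, q=1

Evaluating condition: q >= a
q = 1, a = 1
Condition is True, so THEN branch executes
After SWAP(q, a): a=1, q=1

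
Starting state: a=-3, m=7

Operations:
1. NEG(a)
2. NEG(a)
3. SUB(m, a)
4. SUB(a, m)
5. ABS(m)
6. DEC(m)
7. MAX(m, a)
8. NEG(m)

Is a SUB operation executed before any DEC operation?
Yes

First SUB: step 3
First DEC: step 6
Since 3 < 6, SUB comes first.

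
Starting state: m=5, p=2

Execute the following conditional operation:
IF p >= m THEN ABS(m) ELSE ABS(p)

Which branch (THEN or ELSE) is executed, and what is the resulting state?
Branch: ELSE, Final state: m=5, p=2

Evaluating condition: p >= m
p = 2, m = 5
Condition is False, so ELSE branch executes
After ABS(p): m=5, p=2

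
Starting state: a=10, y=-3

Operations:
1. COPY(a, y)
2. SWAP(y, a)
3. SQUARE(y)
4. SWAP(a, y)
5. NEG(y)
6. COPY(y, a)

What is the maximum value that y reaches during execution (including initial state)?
9

Values of y at each step:
Initial: y = -3
After step 1: y = -3
After step 2: y = -3
After step 3: y = 9 ← maximum
After step 4: y = -3
After step 5: y = 3
After step 6: y = 9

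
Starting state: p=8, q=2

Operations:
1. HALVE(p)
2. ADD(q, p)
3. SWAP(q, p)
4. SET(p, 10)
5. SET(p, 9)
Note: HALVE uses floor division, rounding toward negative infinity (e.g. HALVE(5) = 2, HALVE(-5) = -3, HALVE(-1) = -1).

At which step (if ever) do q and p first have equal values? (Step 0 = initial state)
Never

q and p never become equal during execution.

Comparing values at each step:
Initial: q=2, p=8
After step 1: q=2, p=4
After step 2: q=6, p=4
After step 3: q=4, p=6
After step 4: q=4, p=10
After step 5: q=4, p=9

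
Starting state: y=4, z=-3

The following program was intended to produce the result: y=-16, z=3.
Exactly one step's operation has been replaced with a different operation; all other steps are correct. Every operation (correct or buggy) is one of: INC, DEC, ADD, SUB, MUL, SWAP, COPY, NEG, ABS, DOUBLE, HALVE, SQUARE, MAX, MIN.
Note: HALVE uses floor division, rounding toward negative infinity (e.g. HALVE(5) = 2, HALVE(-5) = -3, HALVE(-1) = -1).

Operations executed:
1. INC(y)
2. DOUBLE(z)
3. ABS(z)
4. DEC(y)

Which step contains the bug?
Step 2

Trace with buggy code:
Initial: y=4, z=-3
After step 1: y=5, z=-3
After step 2: y=5, z=-6
After step 3: y=5, z=6
After step 4: y=4, z=6
Actual final y=4, z=6 ≠ expected y=-16, z=3.
Step 2 is the only position where a single-operation replacement can produce the expected result.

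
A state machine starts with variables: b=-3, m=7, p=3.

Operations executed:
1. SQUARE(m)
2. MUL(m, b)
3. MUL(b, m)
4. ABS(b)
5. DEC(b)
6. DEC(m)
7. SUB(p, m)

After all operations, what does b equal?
b = 440

Tracing execution:
Step 1: SQUARE(m) → b = -3
Step 2: MUL(m, b) → b = -3
Step 3: MUL(b, m) → b = 441
Step 4: ABS(b) → b = 441
Step 5: DEC(b) → b = 440
Step 6: DEC(m) → b = 440
Step 7: SUB(p, m) → b = 440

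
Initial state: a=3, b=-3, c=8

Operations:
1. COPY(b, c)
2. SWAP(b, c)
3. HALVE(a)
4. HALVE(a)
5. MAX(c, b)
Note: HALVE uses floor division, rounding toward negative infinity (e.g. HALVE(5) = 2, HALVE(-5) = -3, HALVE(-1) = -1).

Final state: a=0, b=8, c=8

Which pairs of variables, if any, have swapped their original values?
None

Comparing initial and final values:
a: 3 → 0
c: 8 → 8
b: -3 → 8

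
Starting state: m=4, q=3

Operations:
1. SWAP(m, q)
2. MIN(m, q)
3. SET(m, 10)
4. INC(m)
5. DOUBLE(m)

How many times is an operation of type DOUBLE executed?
1

Counting DOUBLE operations:
Step 5: DOUBLE(m) ← DOUBLE
Total: 1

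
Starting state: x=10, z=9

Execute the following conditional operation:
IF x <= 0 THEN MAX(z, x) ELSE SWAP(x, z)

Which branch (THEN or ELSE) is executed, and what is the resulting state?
Branch: ELSE, Final state: x=9, z=10

Evaluating condition: x <= 0
x = 10
Condition is False, so ELSE branch executes
After SWAP(x, z): x=9, z=10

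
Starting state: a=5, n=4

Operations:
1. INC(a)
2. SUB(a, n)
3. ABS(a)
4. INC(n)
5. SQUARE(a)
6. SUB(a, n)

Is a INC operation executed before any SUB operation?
Yes

First INC: step 1
First SUB: step 2
Since 1 < 2, INC comes first.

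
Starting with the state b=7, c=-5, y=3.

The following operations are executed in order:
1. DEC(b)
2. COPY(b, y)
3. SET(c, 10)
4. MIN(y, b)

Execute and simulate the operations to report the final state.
{b: 3, c: 10, y: 3}

Step-by-step execution:
Initial: b=7, c=-5, y=3
After step 1 (DEC(b)): b=6, c=-5, y=3
After step 2 (COPY(b, y)): b=3, c=-5, y=3
After step 3 (SET(c, 10)): b=3, c=10, y=3
After step 4 (MIN(y, b)): b=3, c=10, y=3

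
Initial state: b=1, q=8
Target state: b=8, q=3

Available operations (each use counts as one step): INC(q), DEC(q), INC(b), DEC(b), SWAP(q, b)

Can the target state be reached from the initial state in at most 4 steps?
Yes

Path (3 steps): INC(b) → INC(b) → SWAP(q, b)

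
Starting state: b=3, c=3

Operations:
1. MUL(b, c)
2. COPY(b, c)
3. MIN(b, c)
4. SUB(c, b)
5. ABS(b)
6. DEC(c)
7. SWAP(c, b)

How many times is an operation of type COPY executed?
1

Counting COPY operations:
Step 2: COPY(b, c) ← COPY
Total: 1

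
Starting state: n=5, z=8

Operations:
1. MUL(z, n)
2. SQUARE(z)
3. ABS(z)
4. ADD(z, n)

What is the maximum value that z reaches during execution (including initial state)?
1605

Values of z at each step:
Initial: z = 8
After step 1: z = 40
After step 2: z = 1600
After step 3: z = 1600
After step 4: z = 1605 ← maximum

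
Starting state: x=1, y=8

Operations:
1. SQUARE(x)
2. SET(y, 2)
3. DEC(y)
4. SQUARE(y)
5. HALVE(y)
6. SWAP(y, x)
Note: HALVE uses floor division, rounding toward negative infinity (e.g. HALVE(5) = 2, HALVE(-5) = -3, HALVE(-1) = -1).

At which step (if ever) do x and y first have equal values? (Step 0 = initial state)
Step 3

x and y first become equal after step 3.

Comparing values at each step:
Initial: x=1, y=8
After step 1: x=1, y=8
After step 2: x=1, y=2
After step 3: x=1, y=1 ← equal!
After step 4: x=1, y=1 ← equal!
After step 5: x=1, y=0
After step 6: x=0, y=1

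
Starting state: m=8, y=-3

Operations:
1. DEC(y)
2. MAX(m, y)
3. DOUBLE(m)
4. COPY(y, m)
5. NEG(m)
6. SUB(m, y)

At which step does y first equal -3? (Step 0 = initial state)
Step 0

Tracing y:
Initial: y = -3 ← first occurrence
After step 1: y = -4
After step 2: y = -4
After step 3: y = -4
After step 4: y = 16
After step 5: y = 16
After step 6: y = 16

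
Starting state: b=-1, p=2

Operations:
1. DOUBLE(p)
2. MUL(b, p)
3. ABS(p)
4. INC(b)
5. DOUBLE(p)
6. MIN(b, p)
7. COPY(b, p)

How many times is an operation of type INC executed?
1

Counting INC operations:
Step 4: INC(b) ← INC
Total: 1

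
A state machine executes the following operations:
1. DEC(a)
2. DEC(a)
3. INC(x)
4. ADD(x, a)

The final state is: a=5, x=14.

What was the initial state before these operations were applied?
a=7, x=8

Working backwards:
Final state: a=5, x=14
Before step 4 (ADD(x, a)): a=5, x=9
Before step 3 (INC(x)): a=5, x=8
Before step 2 (DEC(a)): a=6, x=8
Before step 1 (DEC(a)): a=7, x=8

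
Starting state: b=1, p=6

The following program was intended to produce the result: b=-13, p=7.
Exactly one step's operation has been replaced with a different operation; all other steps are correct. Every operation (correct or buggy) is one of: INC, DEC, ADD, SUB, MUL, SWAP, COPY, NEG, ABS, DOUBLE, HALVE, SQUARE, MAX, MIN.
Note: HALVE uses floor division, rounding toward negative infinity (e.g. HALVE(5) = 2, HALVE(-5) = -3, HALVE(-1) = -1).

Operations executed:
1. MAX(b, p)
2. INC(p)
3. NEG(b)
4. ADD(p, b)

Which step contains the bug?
Step 4

Trace with buggy code:
Initial: b=1, p=6
After step 1: b=6, p=6
After step 2: b=6, p=7
After step 3: b=-6, p=7
After step 4: b=-6, p=1
Actual final b=-6, p=1 ≠ expected b=-13, p=7.
Step 4 is the only position where a single-operation replacement can produce the expected result.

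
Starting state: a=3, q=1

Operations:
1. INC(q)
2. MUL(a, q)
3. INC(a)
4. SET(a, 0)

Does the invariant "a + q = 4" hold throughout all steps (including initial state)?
No, violated after step 1

The invariant is violated after step 1.

State at each step:
Initial: a=3, q=1
After step 1: a=3, q=2
After step 2: a=6, q=2
After step 3: a=7, q=2
After step 4: a=0, q=2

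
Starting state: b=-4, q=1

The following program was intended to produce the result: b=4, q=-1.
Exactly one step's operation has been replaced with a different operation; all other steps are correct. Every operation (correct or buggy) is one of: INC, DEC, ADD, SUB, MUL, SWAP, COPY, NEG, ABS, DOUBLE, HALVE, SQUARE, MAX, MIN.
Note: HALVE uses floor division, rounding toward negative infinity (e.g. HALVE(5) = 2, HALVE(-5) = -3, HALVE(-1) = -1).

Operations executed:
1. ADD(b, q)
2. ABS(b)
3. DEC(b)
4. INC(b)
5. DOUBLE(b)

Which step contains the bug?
Step 4

Trace with buggy code:
Initial: b=-4, q=1
After step 1: b=-3, q=1
After step 2: b=3, q=1
After step 3: b=2, q=1
After step 4: b=3, q=1
After step 5: b=6, q=1
Actual final b=6, q=1 ≠ expected b=4, q=-1.
Step 4 is the only position where a single-operation replacement can produce the expected result.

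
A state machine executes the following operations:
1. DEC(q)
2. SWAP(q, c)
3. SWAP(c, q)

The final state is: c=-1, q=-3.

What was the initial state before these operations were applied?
c=-1, q=-2

Working backwards:
Final state: c=-1, q=-3
Before step 3 (SWAP(c, q)): c=-3, q=-1
Before step 2 (SWAP(q, c)): c=-1, q=-3
Before step 1 (DEC(q)): c=-1, q=-2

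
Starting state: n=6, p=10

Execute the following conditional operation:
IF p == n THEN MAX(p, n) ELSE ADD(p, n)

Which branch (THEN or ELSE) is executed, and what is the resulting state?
Branch: ELSE, Final state: n=6, p=16

Evaluating condition: p == n
p = 10, n = 6
Condition is False, so ELSE branch executes
After ADD(p, n): n=6, p=16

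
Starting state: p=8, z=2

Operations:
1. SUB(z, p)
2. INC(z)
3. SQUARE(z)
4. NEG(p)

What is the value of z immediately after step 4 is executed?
z = 25

Tracing z through execution:
Initial: z = 2
After step 1 (SUB(z, p)): z = -6
After step 2 (INC(z)): z = -5
After step 3 (SQUARE(z)): z = 25
After step 4 (NEG(p)): z = 25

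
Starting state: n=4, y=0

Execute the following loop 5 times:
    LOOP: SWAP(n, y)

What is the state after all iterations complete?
n=0, y=4

Iteration trace:
Start: n=4, y=0
After iteration 1: n=0, y=4
After iteration 2: n=4, y=0
After iteration 3: n=0, y=4
After iteration 4: n=4, y=0
After iteration 5: n=0, y=4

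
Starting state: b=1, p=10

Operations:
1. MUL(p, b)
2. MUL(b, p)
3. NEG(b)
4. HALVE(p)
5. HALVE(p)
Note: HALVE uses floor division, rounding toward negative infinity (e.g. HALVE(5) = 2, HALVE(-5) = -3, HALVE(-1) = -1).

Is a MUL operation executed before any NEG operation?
Yes

First MUL: step 1
First NEG: step 3
Since 1 < 3, MUL comes first.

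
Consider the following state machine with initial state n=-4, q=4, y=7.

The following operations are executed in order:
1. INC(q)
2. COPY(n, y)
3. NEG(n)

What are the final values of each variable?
{n: -7, q: 5, y: 7}

Step-by-step execution:
Initial: n=-4, q=4, y=7
After step 1 (INC(q)): n=-4, q=5, y=7
After step 2 (COPY(n, y)): n=7, q=5, y=7
After step 3 (NEG(n)): n=-7, q=5, y=7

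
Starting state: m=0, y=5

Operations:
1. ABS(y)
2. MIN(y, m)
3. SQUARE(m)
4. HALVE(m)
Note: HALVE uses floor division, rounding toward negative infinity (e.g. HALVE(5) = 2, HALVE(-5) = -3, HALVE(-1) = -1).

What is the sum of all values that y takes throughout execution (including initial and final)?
10

Values of y at each step:
Initial: y = 5
After step 1: y = 5
After step 2: y = 0
After step 3: y = 0
After step 4: y = 0
Sum = 5 + 5 + 0 + 0 + 0 = 10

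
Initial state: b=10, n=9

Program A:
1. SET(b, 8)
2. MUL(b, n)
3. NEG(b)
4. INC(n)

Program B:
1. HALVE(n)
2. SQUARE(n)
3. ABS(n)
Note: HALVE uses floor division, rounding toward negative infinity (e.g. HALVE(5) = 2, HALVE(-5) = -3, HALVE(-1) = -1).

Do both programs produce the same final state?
No

Program A final state: b=-72, n=10
Program B final state: b=10, n=16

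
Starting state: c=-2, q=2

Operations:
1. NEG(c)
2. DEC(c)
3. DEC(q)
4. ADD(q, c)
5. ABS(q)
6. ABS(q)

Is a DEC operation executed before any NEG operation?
No

First DEC: step 2
First NEG: step 1
Since 2 > 1, NEG comes first.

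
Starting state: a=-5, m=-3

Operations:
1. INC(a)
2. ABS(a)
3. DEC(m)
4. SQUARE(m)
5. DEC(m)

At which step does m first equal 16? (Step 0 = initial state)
Step 4

Tracing m:
Initial: m = -3
After step 1: m = -3
After step 2: m = -3
After step 3: m = -4
After step 4: m = 16 ← first occurrence
After step 5: m = 15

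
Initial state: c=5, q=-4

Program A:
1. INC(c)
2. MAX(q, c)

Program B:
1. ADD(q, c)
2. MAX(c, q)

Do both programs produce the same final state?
No

Program A final state: c=6, q=6
Program B final state: c=5, q=1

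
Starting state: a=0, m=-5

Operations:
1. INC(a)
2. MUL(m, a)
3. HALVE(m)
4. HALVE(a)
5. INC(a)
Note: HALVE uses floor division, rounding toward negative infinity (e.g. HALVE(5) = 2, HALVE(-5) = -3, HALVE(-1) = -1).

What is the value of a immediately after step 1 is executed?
a = 1

Tracing a through execution:
Initial: a = 0
After step 1 (INC(a)): a = 1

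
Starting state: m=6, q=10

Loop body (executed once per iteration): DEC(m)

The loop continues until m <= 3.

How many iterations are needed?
3

Tracing iterations:
Initial: m=6, q=10
After iteration 1: m=5, q=10
After iteration 2: m=4, q=10
After iteration 3: m=3, q=10
m <= 3 now holds, so the loop exits after 3 iterations.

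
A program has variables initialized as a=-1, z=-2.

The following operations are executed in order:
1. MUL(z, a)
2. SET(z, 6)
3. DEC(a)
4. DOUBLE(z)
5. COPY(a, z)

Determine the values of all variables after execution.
{a: 12, z: 12}

Step-by-step execution:
Initial: a=-1, z=-2
After step 1 (MUL(z, a)): a=-1, z=2
After step 2 (SET(z, 6)): a=-1, z=6
After step 3 (DEC(a)): a=-2, z=6
After step 4 (DOUBLE(z)): a=-2, z=12
After step 5 (COPY(a, z)): a=12, z=12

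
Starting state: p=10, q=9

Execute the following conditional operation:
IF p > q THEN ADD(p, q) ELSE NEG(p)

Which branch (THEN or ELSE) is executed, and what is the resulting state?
Branch: THEN, Final state: p=19, q=9

Evaluating condition: p > q
p = 10, q = 9
Condition is True, so THEN branch executes
After ADD(p, q): p=19, q=9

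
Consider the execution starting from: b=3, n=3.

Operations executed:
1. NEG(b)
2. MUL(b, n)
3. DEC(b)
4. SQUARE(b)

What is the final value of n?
n = 3

Tracing execution:
Step 1: NEG(b) → n = 3
Step 2: MUL(b, n) → n = 3
Step 3: DEC(b) → n = 3
Step 4: SQUARE(b) → n = 3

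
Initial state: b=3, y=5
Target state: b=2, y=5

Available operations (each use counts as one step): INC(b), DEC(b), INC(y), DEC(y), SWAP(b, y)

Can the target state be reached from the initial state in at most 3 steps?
Yes

Path (1 step): DEC(b)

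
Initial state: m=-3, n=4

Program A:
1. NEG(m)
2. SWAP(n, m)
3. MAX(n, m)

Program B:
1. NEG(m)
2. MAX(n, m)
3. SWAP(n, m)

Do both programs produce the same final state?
No

Program A final state: m=4, n=4
Program B final state: m=4, n=3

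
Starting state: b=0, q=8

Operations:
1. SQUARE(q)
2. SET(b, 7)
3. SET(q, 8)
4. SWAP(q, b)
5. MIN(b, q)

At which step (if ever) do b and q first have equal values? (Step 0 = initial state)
Step 5

b and q first become equal after step 5.

Comparing values at each step:
Initial: b=0, q=8
After step 1: b=0, q=64
After step 2: b=7, q=64
After step 3: b=7, q=8
After step 4: b=8, q=7
After step 5: b=7, q=7 ← equal!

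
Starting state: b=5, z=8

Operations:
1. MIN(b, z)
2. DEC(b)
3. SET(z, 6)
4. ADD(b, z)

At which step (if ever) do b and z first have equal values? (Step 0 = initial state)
Never

b and z never become equal during execution.

Comparing values at each step:
Initial: b=5, z=8
After step 1: b=5, z=8
After step 2: b=4, z=8
After step 3: b=4, z=6
After step 4: b=10, z=6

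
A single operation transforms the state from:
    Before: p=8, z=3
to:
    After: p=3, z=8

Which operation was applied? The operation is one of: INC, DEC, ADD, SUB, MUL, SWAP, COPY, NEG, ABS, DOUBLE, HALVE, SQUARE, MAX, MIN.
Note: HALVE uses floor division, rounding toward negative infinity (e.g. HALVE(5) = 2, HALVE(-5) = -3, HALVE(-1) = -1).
SWAP(z, p)

Analyzing the change:
Before: p=8, z=3
After: p=3, z=8
Variable z changed from 3 to 8
Variable p changed from 8 to 3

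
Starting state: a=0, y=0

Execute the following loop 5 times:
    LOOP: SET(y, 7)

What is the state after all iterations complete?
a=0, y=7

Iteration trace:
Start: a=0, y=0
After iteration 1: a=0, y=7
After iteration 2: a=0, y=7
After iteration 3: a=0, y=7
After iteration 4: a=0, y=7
After iteration 5: a=0, y=7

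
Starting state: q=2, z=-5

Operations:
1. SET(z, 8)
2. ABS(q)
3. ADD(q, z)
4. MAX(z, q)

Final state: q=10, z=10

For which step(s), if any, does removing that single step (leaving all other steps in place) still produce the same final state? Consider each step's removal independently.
Step(s) 2

Testing removal of each single step:
Without step 1: final = q=-3, z=-3 (different)
Without step 2: final = q=10, z=10 (same)
Without step 3: final = q=2, z=8 (different)
Without step 4: final = q=10, z=8 (different)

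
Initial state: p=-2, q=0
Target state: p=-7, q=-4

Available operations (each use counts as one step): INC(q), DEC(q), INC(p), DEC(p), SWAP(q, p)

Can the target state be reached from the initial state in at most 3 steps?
No

The target state cannot be reached within 3 steps.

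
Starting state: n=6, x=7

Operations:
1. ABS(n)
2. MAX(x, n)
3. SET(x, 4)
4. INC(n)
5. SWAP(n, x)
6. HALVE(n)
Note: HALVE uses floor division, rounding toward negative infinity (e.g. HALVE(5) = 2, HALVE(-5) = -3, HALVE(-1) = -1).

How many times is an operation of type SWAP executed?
1

Counting SWAP operations:
Step 5: SWAP(n, x) ← SWAP
Total: 1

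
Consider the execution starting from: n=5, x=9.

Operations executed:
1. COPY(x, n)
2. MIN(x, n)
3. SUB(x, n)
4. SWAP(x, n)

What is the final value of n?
n = 0

Tracing execution:
Step 1: COPY(x, n) → n = 5
Step 2: MIN(x, n) → n = 5
Step 3: SUB(x, n) → n = 5
Step 4: SWAP(x, n) → n = 0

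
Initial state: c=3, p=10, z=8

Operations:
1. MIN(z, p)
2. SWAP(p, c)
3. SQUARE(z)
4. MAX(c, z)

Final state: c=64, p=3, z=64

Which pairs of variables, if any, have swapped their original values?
None

Comparing initial and final values:
c: 3 → 64
p: 10 → 3
z: 8 → 64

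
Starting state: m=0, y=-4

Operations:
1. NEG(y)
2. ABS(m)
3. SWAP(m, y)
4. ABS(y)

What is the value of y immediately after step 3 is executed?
y = 0

Tracing y through execution:
Initial: y = -4
After step 1 (NEG(y)): y = 4
After step 2 (ABS(m)): y = 4
After step 3 (SWAP(m, y)): y = 0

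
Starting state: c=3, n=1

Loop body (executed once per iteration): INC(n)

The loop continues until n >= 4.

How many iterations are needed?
3

Tracing iterations:
Initial: c=3, n=1
After iteration 1: c=3, n=2
After iteration 2: c=3, n=3
After iteration 3: c=3, n=4
n >= 4 now holds, so the loop exits after 3 iterations.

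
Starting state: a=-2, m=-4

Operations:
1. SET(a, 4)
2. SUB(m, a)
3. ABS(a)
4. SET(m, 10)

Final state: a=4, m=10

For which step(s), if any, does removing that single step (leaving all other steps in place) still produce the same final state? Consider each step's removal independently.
Step(s) 2, 3

Testing removal of each single step:
Without step 1: final = a=2, m=10 (different)
Without step 2: final = a=4, m=10 (same)
Without step 3: final = a=4, m=10 (same)
Without step 4: final = a=4, m=-8 (different)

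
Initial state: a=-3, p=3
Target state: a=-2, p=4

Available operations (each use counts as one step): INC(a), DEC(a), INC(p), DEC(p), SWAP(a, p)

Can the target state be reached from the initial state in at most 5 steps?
Yes

Path (2 steps): INC(a) → INC(p)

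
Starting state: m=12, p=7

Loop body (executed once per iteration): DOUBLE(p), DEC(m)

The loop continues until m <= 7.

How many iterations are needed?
5

Tracing iterations:
Initial: m=12, p=7
After iteration 1: m=11, p=14
After iteration 2: m=10, p=28
After iteration 3: m=9, p=56
After iteration 4: m=8, p=112
After iteration 5: m=7, p=224
m <= 7 now holds, so the loop exits after 5 iterations.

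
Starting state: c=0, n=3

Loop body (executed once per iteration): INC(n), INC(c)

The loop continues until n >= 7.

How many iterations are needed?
4

Tracing iterations:
Initial: c=0, n=3
After iteration 1: c=1, n=4
After iteration 2: c=2, n=5
After iteration 3: c=3, n=6
After iteration 4: c=4, n=7
n >= 7 now holds, so the loop exits after 4 iterations.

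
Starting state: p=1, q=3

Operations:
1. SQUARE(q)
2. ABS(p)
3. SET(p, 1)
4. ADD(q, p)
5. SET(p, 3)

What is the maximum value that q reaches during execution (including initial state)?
10

Values of q at each step:
Initial: q = 3
After step 1: q = 9
After step 2: q = 9
After step 3: q = 9
After step 4: q = 10 ← maximum
After step 5: q = 10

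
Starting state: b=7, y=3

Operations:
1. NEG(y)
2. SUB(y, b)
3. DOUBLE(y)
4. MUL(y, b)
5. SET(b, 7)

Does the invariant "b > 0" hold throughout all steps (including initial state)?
Yes

The invariant holds at every step.

State at each step:
Initial: b=7, y=3
After step 1: b=7, y=-3
After step 2: b=7, y=-10
After step 3: b=7, y=-20
After step 4: b=7, y=-140
After step 5: b=7, y=-140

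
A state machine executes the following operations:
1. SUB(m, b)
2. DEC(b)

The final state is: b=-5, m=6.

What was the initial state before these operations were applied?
b=-4, m=2

Working backwards:
Final state: b=-5, m=6
Before step 2 (DEC(b)): b=-4, m=6
Before step 1 (SUB(m, b)): b=-4, m=2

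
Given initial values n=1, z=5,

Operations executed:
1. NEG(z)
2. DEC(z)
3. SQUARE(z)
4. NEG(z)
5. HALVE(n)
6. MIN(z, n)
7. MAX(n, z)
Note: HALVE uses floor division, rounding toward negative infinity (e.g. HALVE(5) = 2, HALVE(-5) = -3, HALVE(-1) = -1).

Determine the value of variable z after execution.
z = -36

Tracing execution:
Step 1: NEG(z) → z = -5
Step 2: DEC(z) → z = -6
Step 3: SQUARE(z) → z = 36
Step 4: NEG(z) → z = -36
Step 5: HALVE(n) → z = -36
Step 6: MIN(z, n) → z = -36
Step 7: MAX(n, z) → z = -36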